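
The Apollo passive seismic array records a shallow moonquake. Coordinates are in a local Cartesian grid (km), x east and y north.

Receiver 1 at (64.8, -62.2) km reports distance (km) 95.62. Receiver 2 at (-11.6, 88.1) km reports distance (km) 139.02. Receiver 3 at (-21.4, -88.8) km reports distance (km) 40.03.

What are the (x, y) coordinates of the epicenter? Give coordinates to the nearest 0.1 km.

-30.0 km east, -49.7 km north

Circle about each station: (x − 64.8)² + (y + 62.2)² = 95.62²; (x + 11.6)² + (y − 88.1)² = 139.02²; (x + 21.4)² + (y + 88.8)² = 40.03².
Subtracting pairs of circle equations eliminates x²+y² and gives linear equations (the radical axes):
-152.8 x + 300.6 y = -10355.09
-172.4 x − 53.2 y = 7816.30
Solving the 2×2 system: x ≈ -30.0, y ≈ -49.7 km.
Check against Receiver 1 (with the unrounded x, y): √((x − 64.8)²+(y + 62.2)²) = 95.62 ≈ 95.62 km. ✓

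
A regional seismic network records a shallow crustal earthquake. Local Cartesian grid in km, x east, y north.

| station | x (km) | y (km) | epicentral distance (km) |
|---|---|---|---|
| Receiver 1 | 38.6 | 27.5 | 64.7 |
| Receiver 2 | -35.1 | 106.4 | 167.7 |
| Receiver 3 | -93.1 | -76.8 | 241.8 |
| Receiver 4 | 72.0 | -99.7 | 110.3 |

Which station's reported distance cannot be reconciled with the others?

Receiver 3

Solve using three stations at a time. Using Receiver 1, Receiver 2, Receiver 4 (subtract circle equations pairwise → linear system) gives (x, y) ≈ (100.0, 7.0).
Distances from that point to each station vs reported:
  Receiver 1: calculated 64.7 vs reported 64.7 → residual 0.0 km
  Receiver 2: calculated 167.7 vs reported 167.7 → residual 0.0 km
  Receiver 3: calculated 210.5 vs reported 241.8 → residual 31.3 km
  Receiver 4: calculated 110.3 vs reported 110.3 → residual 0.0 km
Receiver 1, Receiver 2, Receiver 4 are mutually consistent (residuals ≈ 0); Receiver 3 is off by 31.3 km.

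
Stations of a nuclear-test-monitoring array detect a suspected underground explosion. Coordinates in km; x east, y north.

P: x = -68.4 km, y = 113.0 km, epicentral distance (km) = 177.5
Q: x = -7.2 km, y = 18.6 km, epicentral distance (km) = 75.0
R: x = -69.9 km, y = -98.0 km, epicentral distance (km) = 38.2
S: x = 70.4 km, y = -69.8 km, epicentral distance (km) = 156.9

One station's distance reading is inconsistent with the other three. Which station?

Q

Solve using three stations at a time. Using P, R, S (subtract circle equations pairwise → linear system) gives (x, y) ≈ (-86.4, -63.6).
Distances from that point to each station vs reported:
  P: calculated 177.5 vs reported 177.5 → residual 0.0 km
  Q: calculated 114.1 vs reported 75.0 → residual 39.1 km
  R: calculated 38.2 vs reported 38.2 → residual 0.0 km
  S: calculated 156.9 vs reported 156.9 → residual 0.0 km
P, R, S are mutually consistent (residuals ≈ 0); Q is off by 39.1 km.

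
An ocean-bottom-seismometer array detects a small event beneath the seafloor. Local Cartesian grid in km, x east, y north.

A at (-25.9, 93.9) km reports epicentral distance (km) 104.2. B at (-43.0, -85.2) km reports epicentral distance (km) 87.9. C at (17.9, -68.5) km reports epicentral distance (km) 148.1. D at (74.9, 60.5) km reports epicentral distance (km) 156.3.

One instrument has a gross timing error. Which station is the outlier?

C

Solve using three stations at a time. Using A, B, D (subtract circle equations pairwise → linear system) gives (x, y) ≈ (-68.8, -1.1).
Distances from that point to each station vs reported:
  A: calculated 104.2 vs reported 104.2 → residual 0.0 km
  B: calculated 87.9 vs reported 87.9 → residual 0.0 km
  C: calculated 109.8 vs reported 148.1 → residual 38.3 km
  D: calculated 156.3 vs reported 156.3 → residual 0.0 km
A, B, D are mutually consistent (residuals ≈ 0); C is off by 38.3 km.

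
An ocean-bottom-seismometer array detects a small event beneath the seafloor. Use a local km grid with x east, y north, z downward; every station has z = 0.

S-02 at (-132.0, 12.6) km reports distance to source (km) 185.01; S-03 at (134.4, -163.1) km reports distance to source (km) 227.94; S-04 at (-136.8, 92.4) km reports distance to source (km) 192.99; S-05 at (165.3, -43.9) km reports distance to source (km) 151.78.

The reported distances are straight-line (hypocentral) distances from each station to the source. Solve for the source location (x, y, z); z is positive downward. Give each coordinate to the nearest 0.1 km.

x ≈ 46.9 km, y ≈ 44.5 km, depth ≈ 34.7 km

Each station gives a sphere (x−x_i)² + (y−y_i)² + z² = d_i² (stations at z=0).
Subtracting the S-02 sphere from S-03 and S-04: z² cancels, leaving linear equations in x and y:
532.8 x − 351.4 y = 9354.27
-9.6 x + 159.6 y = 6652.80
Solving: x ≈ 46.910, y ≈ 44.506 km (keep extra digits for the depth step; rounded: 46.9, 44.5).
Then from the S-02 sphere: z² = 185.01² − (x + 132.0)² − (y − 12.6)² with x = 46.910, y = 44.506, so z ≈ 34.669 ≈ 34.7 km.
Check against S-05 (with the unrounded solution): distance 151.77 ≈ 151.78 km. ✓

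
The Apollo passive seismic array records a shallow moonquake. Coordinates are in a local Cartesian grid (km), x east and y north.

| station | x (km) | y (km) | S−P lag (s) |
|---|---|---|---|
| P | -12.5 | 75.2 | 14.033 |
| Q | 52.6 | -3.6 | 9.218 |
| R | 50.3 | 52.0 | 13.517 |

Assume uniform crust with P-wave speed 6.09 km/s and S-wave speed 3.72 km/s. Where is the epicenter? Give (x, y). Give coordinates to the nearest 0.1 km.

Distance from S−P lag: d = Δt · v_P v_S / (v_P − v_S) = Δt · (6.09·3.72)/(6.09−3.72) ≈ 9.5590·Δt.
So d_P = 134.14, d_Q = 88.11, d_R = 129.21 km.
Circle about each station: (x + 12.5)² + (y − 75.2)² = 134.14²; (x − 52.6)² + (y + 3.6)² = 88.11²; (x − 50.3)² + (y − 52.0)² = 129.21².
Subtracting the P equation from the Q and R equations removes the quadratic terms:
130.2 x − 157.6 y = 7198.60
125.6 x − 46.4 y = 721.12
Solving the 2×2 system: x ≈ -16.0, y ≈ -58.9 km.

x ≈ -16.0 km, y ≈ -58.9 km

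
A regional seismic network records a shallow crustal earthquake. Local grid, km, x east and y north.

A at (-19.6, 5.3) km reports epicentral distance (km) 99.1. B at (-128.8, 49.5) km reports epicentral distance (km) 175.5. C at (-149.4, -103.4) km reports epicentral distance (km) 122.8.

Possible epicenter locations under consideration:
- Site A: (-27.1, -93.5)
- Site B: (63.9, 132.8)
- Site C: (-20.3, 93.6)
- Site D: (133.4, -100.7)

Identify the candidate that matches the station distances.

For each candidate, compare |candidate − station| to the reported distance:
Site A: residuals A 0.0, B 0.0, C 0.1 → max 0.1 km
Site B: residuals A 53.3, B 34.4, C 195.5 → max 195.5 km
Site C: residuals A 10.8, B 58.4, C 112.7 → max 112.7 km
Site D: residuals A 87.0, B 126.7, C 160.0 → max 160.0 km
Only Site A has all residuals ≈ 0.

Site A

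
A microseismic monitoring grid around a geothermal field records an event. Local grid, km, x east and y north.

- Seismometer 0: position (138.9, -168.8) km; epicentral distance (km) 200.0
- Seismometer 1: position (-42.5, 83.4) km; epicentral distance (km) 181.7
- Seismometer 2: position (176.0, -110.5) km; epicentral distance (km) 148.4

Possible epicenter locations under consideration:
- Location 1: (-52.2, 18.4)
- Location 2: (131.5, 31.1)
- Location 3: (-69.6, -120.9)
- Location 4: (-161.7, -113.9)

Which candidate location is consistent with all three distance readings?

For each candidate, compare |candidate − station| to the reported distance:
Location 1: residuals Seismometer 0 67.5, Seismometer 1 116.0, Seismometer 2 113.7 → max 116.0 km
Location 2: residuals Seismometer 0 0.0, Seismometer 1 0.0, Seismometer 2 0.0 → max 0.0 km
Location 3: residuals Seismometer 0 13.9, Seismometer 1 24.4, Seismometer 2 97.4 → max 97.4 km
Location 4: residuals Seismometer 0 105.6, Seismometer 1 48.8, Seismometer 2 189.3 → max 189.3 km
Only Location 2 has all residuals ≈ 0.

Location 2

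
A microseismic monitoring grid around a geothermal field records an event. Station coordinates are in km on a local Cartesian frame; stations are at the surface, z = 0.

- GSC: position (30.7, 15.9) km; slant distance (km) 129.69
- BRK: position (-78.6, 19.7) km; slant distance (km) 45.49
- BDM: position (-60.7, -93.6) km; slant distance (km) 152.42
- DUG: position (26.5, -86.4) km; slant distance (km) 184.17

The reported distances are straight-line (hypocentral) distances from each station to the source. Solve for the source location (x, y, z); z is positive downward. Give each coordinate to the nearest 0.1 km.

x ≈ -90.2 km, y ≈ 53.2 km, depth ≈ 28.5 km

Each station gives a sphere (x−x_i)² + (y−y_i)² + z² = d_i² (stations at z=0).
Subtracting the GSC sphere from BRK and BDM: z² cancels, leaving linear equations in x and y:
-218.6 x + 7.6 y = 20120.91
-182.8 x − 219.0 y = 4837.79
Solving: x ≈ -90.195, y ≈ 53.196 km (keep extra digits for the depth step; rounded: -90.2, 53.2).
Then from the GSC sphere: z² = 129.69² − (x − 30.7)² − (y − 15.9)² with x = -90.195, y = 53.196, so z ≈ 28.511 ≈ 28.5 km.
Check against DUG (with the unrounded solution): distance 184.17 ≈ 184.17 km. ✓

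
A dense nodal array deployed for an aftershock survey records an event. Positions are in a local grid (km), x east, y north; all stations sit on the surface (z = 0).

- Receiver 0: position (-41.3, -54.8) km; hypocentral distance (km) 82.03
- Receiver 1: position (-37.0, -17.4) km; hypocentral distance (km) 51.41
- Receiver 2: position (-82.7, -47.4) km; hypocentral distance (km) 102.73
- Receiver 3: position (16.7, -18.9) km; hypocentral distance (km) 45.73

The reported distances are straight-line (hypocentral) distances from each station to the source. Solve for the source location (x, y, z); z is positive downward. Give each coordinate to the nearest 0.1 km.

Each station gives a sphere (x−x_i)² + (y−y_i)² + z² = d_i² (stations at z=0).
Subtracting the Receiver 0 sphere from Receiver 1 and Receiver 2: z² cancels, leaving linear equations in x and y:
8.6 x + 74.8 y = 1048.96
-82.8 x + 14.8 y = 552.79
Solving: x ≈ -4.086, y ≈ 14.493 km (keep extra digits for the depth step; rounded: -4.1, 14.5).
Then from the Receiver 0 sphere: z² = 82.03² − (x + 41.3)² − (y + 54.8)² with x = -4.086, y = 14.493, so z ≈ 23.292 ≈ 23.3 km.
Check against Receiver 3 (with the unrounded solution): distance 45.71 ≈ 45.73 km. ✓

(-4.1, 14.5, 23.3)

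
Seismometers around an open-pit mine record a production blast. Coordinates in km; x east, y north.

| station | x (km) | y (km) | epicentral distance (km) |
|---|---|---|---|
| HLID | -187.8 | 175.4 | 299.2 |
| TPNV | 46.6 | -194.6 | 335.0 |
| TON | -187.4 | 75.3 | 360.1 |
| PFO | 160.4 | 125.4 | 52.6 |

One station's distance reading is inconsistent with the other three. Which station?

Solve using three stations at a time. Using HLID, TPNV, PFO (subtract circle equations pairwise → linear system) gives (x, y) ≈ (108.6, 134.6).
Distances from that point to each station vs reported:
  HLID: calculated 299.2 vs reported 299.2 → residual 0.0 km
  TPNV: calculated 335.0 vs reported 335.0 → residual 0.0 km
  TON: calculated 301.9 vs reported 360.1 → residual 58.2 km
  PFO: calculated 52.6 vs reported 52.6 → residual 0.0 km
HLID, TPNV, PFO are mutually consistent (residuals ≈ 0); TON is off by 58.2 km.

TON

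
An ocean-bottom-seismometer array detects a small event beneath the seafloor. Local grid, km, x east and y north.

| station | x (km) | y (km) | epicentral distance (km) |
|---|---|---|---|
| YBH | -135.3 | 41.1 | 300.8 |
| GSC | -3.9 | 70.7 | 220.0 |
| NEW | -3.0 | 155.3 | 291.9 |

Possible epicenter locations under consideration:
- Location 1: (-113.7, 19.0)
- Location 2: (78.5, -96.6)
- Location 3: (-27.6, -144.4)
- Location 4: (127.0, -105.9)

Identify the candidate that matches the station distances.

Location 4

For each candidate, compare |candidate − station| to the reported distance:
Location 1: residuals YBH 269.9, GSC 98.6, NEW 116.3 → max 269.9 km
Location 2: residuals YBH 46.5, GSC 33.5, NEW 27.1 → max 46.5 km
Location 3: residuals YBH 86.3, GSC 3.6, NEW 8.8 → max 86.3 km
Location 4: residuals YBH 0.1, GSC 0.2, NEW 0.1 → max 0.2 km
Only Location 4 has all residuals ≈ 0.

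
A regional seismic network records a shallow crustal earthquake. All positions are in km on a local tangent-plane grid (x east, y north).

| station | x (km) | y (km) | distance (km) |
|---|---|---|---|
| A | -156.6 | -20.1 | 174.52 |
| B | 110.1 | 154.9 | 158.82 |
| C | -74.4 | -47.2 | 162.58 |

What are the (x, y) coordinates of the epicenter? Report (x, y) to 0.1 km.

-42.9 km east, 112.3 km north

Circle about each station: (x + 156.6)² + (y + 20.1)² = 174.52²; (x − 110.1)² + (y − 154.9)² = 158.82²; (x + 74.4)² + (y + 47.2)² = 162.58².
Subtracting pairs of circle equations eliminates x²+y² and gives linear equations (the radical axes):
533.4 x + 350.0 y = 16421.89
164.4 x − 54.2 y = -13139.40
Solving the 2×2 system: x ≈ -42.9, y ≈ 112.3 km.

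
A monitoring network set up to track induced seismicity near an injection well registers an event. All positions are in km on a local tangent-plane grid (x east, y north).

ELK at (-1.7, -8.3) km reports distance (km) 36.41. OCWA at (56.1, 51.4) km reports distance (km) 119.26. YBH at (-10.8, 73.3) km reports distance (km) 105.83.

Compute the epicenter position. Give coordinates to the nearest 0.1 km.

Circle about each station: (x + 1.7)² + (y + 8.3)² = 36.41²; (x − 56.1)² + (y − 51.4)² = 119.26²; (x + 10.8)² + (y − 73.3)² = 105.83².
Subtracting the ELK equation from the OCWA and YBH equations removes the quadratic terms:
115.6 x + 119.4 y = -7179.87
-18.2 x + 163.2 y = -4456.55
Solving the 2×2 system: x ≈ -30.4, y ≈ -30.7 km.

x ≈ -30.4 km, y ≈ -30.7 km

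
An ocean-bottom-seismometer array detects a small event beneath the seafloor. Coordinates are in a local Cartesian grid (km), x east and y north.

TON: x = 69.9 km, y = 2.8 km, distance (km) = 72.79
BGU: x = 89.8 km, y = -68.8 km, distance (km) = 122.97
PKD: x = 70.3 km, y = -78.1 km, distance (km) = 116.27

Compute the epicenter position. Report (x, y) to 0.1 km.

Circle about each station: (x − 69.9)² + (y − 2.8)² = 72.79²; (x − 89.8)² + (y + 68.8)² = 122.97²; (x − 70.3)² + (y + 78.1)² = 116.27².
Subtracting the TON equation from the BGU and PKD equations removes the quadratic terms:
39.8 x − 143.2 y = -1919.61
0.8 x − 161.8 y = -2072.48
Solving the 2×2 system: x ≈ -2.2, y ≈ 12.8 km.
Check against TON (with the unrounded x, y): √((x − 69.9)²+(y − 2.8)²) = 72.77 ≈ 72.79 km. ✓

-2.2 km east, 12.8 km north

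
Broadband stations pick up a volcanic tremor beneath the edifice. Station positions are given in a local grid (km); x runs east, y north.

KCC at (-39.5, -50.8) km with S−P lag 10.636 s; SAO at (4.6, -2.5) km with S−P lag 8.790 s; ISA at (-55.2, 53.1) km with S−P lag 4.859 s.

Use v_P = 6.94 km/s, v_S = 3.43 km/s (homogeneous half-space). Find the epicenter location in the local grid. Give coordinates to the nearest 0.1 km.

Distance from S−P lag: d = Δt · v_P v_S / (v_P − v_S) = Δt · (6.94·3.43)/(6.94−3.43) ≈ 6.7818·Δt.
So d_KCC = 72.13, d_SAO = 59.61, d_ISA = 32.95 km.
Circle about each station: (x + 39.5)² + (y + 50.8)² = 72.13²; (x − 4.6)² + (y + 2.5)² = 59.61²; (x + 55.2)² + (y − 53.1)² = 32.95².
Subtracting the KCC equation from the SAO and ISA equations removes the quadratic terms:
88.2 x + 96.6 y = -2464.10
-31.4 x + 207.8 y = 5842.79
Solving the 2×2 system: x ≈ -50.4, y ≈ 20.5 km.

(-50.4, 20.5)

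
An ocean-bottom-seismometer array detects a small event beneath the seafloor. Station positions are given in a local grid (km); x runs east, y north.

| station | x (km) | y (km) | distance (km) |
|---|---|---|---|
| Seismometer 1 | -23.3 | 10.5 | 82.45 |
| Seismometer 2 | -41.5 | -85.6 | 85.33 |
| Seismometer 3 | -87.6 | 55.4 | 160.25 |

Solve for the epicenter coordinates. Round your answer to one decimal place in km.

Circle about each station: (x + 23.3)² + (y − 10.5)² = 82.45²; (x + 41.5)² + (y + 85.6)² = 85.33²; (x + 87.6)² + (y − 55.4)² = 160.25².
Subtracting the Seismometer 1 equation from the Seismometer 2 and Seismometer 3 equations removes the quadratic terms:
-36.4 x − 192.2 y = 7913.26
-128.6 x + 89.8 y = -8792.28
Solving the 2×2 system: x ≈ 35.0, y ≈ -47.8 km.

x ≈ 35.0 km, y ≈ -47.8 km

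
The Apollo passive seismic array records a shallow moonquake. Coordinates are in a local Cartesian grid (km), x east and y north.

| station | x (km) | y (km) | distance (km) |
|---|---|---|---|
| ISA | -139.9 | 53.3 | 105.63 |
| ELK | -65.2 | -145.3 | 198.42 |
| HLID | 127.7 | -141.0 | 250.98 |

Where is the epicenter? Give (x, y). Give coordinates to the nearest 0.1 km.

Circle about each station: (x + 139.9)² + (y − 53.3)² = 105.63²; (x + 65.2)² + (y + 145.3)² = 198.42²; (x − 127.7)² + (y + 141.0)² = 250.98².
Subtracting pairs of circle equations eliminates x²+y² and gives linear equations (the radical axes):
149.4 x − 397.2 y = -25262.57
535.2 x − 388.6 y = -38057.87
Solving the 2×2 system: x ≈ -34.3, y ≈ 50.7 km.
Check against ISA (with the unrounded x, y): √((x + 139.9)²+(y − 53.3)²) = 105.64 ≈ 105.63 km. ✓

x ≈ -34.3 km, y ≈ 50.7 km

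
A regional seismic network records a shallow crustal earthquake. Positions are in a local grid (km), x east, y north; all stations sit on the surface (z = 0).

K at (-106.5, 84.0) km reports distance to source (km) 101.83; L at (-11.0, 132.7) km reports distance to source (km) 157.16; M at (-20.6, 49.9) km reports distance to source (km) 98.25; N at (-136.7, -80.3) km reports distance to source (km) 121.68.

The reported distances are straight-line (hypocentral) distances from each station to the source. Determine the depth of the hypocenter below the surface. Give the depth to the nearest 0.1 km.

Each station gives a sphere (x−x_i)² + (y−y_i)² + z² = d_i² (stations at z=0).
Subtracting the K sphere from L and M: z² cancels, leaving linear equations in x and y:
191.0 x + 97.4 y = -14997.88
171.8 x − 68.2 y = -14767.59
Solving: x ≈ -82.704, y ≈ 8.198 km (keep extra digits for the depth step; rounded: -82.7, 8.2).
Then from the K sphere: z² = 101.83² − (x + 106.5)² − (y − 84.0)² with x = -82.704, y = 8.198, so z ≈ 63.696 ≈ 63.7 km.
Check against N (with the unrounded solution): distance 121.67 ≈ 121.68 km. ✓

depth ≈ 63.7 km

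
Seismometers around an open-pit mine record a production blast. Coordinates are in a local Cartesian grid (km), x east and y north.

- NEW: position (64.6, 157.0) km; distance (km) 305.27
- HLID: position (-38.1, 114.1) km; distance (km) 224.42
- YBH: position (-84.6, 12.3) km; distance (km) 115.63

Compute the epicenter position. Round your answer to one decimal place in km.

x ≈ -95.7 km, y ≈ -102.8 km

Circle about each station: (x − 64.6)² + (y − 157.0)² = 305.27²; (x + 38.1)² + (y − 114.1)² = 224.42²; (x + 84.6)² + (y − 12.3)² = 115.63².
Subtracting pairs of circle equations eliminates x²+y² and gives linear equations (the radical axes):
-205.4 x − 85.8 y = 28473.70
-298.4 x − 289.4 y = 58305.77
Solving the 2×2 system: x ≈ -95.7, y ≈ -102.8 km.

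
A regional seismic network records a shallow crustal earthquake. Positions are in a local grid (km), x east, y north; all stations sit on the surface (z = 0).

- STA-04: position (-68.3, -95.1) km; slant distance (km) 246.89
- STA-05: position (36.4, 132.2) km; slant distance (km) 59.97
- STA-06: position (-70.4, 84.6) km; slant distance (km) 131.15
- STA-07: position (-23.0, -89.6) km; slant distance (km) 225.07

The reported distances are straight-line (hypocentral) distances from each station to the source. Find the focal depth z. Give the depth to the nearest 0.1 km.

Each station gives a sphere (x−x_i)² + (y−y_i)² + z² = d_i² (stations at z=0).
Subtracting the STA-04 sphere from STA-05 and STA-06: z² cancels, leaving linear equations in x and y:
209.4 x + 454.6 y = 62451.17
-4.2 x + 359.4 y = 42158.77
Solving: x ≈ 42.499, y ≈ 117.800 km (keep extra digits for the depth step; rounded: 42.5, 117.8).
Then from the STA-04 sphere: z² = 246.89² − (x + 68.3)² − (y + 95.1)² with x = 42.499, y = 117.800, so z ≈ 57.895 ≈ 57.9 km.
Check against STA-07 (with the unrounded solution): distance 225.07 ≈ 225.07 km. ✓

depth ≈ 57.9 km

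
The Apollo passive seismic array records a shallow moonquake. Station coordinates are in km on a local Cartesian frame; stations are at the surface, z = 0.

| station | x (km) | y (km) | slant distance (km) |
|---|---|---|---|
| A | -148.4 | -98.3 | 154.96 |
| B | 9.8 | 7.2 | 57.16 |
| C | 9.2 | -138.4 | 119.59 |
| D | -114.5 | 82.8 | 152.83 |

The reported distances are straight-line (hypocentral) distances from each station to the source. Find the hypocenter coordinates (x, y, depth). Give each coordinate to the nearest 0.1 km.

Each station gives a sphere (x−x_i)² + (y−y_i)² + z² = d_i² (stations at z=0).
Subtracting the A sphere from B and C: z² cancels, leaving linear equations in x and y:
316.4 x + 211.0 y = -10792.23
315.2 x − 80.2 y = -2735.42
Solving: x ≈ -15.702, y ≈ -27.603 km (keep extra digits for the depth step; rounded: -15.7, -27.6).
Then from the A sphere: z² = 154.96² − (x + 148.4)² − (y + 98.3)² with x = -15.702, y = -27.603, so z ≈ 37.494 ≈ 37.5 km.

(-15.7, -27.6, 37.5)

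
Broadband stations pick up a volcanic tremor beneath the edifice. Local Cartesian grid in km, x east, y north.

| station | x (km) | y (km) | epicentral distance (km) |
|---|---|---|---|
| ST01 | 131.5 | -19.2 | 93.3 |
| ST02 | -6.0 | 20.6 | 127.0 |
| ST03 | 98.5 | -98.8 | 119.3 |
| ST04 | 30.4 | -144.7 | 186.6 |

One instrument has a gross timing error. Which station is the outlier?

ST01

Solve using three stations at a time. Using ST02, ST03, ST04 (subtract circle equations pairwise → linear system) gives (x, y) ≈ (121.1, 18.5).
Distances from that point to each station vs reported:
  ST01: calculated 39.1 vs reported 93.3 → residual 54.2 km
  ST02: calculated 127.1 vs reported 127.0 → residual 0.1 km
  ST03: calculated 119.4 vs reported 119.3 → residual 0.1 km
  ST04: calculated 186.7 vs reported 186.6 → residual 0.1 km
ST02, ST03, ST04 are mutually consistent (residuals ≈ 0); ST01 is off by 54.2 km.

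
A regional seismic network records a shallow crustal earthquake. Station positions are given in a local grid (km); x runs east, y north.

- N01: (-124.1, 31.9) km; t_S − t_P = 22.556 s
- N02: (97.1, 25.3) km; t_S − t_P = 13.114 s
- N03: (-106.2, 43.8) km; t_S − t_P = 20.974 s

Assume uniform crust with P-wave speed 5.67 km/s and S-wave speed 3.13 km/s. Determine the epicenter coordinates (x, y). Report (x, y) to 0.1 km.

Distance from S−P lag: d = Δt · v_P v_S / (v_P − v_S) = Δt · (5.67·3.13)/(5.67−3.13) ≈ 6.9870·Δt.
So d_N01 = 157.60, d_N02 = 91.63, d_N03 = 146.55 km.
Circle about each station: (x + 124.1)² + (y − 31.9)² = 157.60²; (x − 97.1)² + (y − 25.3)² = 91.63²; (x + 106.2)² + (y − 43.8)² = 146.55².
Subtracting the N01 equation from the N02 and N03 equations removes the quadratic terms:
442.4 x − 13.2 y = 10091.78
35.8 x + 23.8 y = 139.32
Solving the 2×2 system: x ≈ 22.0, y ≈ -27.2 km.
Check against N01 (with the unrounded x, y): √((x + 124.1)²+(y − 31.9)²) = 157.61 ≈ 157.60 km. ✓

x ≈ 22.0 km, y ≈ -27.2 km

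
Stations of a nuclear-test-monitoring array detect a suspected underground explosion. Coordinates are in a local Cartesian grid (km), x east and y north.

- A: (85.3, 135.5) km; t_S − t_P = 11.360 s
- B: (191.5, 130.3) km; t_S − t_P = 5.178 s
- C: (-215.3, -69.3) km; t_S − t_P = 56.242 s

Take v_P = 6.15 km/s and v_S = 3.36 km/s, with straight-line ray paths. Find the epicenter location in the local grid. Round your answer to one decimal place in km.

Distance from S−P lag: d = Δt · v_P v_S / (v_P − v_S) = Δt · (6.15·3.36)/(6.15−3.36) ≈ 7.4065·Δt.
So d_A = 84.14, d_B = 38.35, d_C = 416.55 km.
Circle about each station: (x − 85.3)² + (y − 135.5)² = 84.14²; (x − 191.5)² + (y − 130.3)² = 38.35²; (x + 215.3)² + (y + 69.3)² = 416.55².
Subtracting the A equation from the B and C equations removes the quadratic terms:
212.4 x − 10.4 y = 33622.82
-601.2 x − 409.6 y = -140914.12
Solving the 2×2 system: x ≈ 163.4, y ≈ 104.2 km.

x ≈ 163.4 km, y ≈ 104.2 km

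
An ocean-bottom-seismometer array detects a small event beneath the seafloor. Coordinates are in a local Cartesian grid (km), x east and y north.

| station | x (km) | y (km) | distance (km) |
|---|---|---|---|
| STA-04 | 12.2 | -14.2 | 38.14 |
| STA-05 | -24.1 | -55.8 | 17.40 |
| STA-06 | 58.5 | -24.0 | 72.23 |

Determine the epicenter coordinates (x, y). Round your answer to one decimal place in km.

(-10.7, -44.7)

Circle about each station: (x − 12.2)² + (y + 14.2)² = 38.14²; (x + 24.1)² + (y + 55.8)² = 17.40²; (x − 58.5)² + (y + 24.0)² = 72.23².
Subtracting the STA-04 equation from the STA-05 and STA-06 equations removes the quadratic terms:
-72.6 x − 83.2 y = 4495.87
92.6 x − 19.6 y = -114.74
Solving the 2×2 system: x ≈ -10.7, y ≈ -44.7 km.
Check against STA-04 (with the unrounded x, y): √((x − 12.2)²+(y + 14.2)²) = 38.14 ≈ 38.14 km. ✓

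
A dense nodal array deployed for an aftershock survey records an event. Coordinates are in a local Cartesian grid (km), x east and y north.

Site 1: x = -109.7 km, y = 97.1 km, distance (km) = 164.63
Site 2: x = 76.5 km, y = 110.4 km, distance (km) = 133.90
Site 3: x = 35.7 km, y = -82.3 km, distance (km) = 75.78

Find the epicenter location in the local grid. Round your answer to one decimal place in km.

Circle about each station: (x + 109.7)² + (y − 97.1)² = 164.63²; (x − 76.5)² + (y − 110.4)² = 133.90²; (x − 35.7)² + (y + 82.3)² = 75.78².
Subtracting the Site 1 equation from the Site 2 and Site 3 equations removes the quadratic terms:
372.4 x + 26.6 y = 5751.74
290.8 x − 358.8 y = 7945.71
Solving the 2×2 system: x ≈ 16.1, y ≈ -9.1 km.

16.1 km east, -9.1 km north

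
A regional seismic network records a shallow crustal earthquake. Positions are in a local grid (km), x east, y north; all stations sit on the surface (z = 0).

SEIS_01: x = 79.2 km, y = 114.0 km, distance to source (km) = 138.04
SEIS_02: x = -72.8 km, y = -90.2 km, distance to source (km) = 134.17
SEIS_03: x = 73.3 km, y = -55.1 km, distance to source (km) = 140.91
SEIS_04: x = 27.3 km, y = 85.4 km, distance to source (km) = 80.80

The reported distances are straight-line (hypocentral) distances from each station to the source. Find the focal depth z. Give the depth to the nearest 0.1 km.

z ≈ 22.8 km

Each station gives a sphere (x−x_i)² + (y−y_i)² + z² = d_i² (stations at z=0).
Subtracting the SEIS_01 sphere from SEIS_02 and SEIS_03: z² cancels, leaving linear equations in x and y:
-304.0 x − 408.4 y = -4779.31
-11.8 x − 338.2 y = -11660.33
Solving: x ≈ -32.101, y ≈ 35.598 km (keep extra digits for the depth step; rounded: -32.1, 35.6).
Then from the SEIS_01 sphere: z² = 138.04² − (x − 79.2)² − (y − 114.0)² with x = -32.101, y = 35.598, so z ≈ 22.809 ≈ 22.8 km.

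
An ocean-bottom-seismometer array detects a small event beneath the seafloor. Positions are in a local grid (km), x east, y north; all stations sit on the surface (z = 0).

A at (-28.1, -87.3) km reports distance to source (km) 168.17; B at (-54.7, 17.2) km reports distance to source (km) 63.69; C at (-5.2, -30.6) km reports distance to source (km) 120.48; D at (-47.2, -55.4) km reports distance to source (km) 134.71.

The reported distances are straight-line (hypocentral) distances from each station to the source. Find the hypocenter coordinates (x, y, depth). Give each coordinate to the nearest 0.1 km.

Each station gives a sphere (x−x_i)² + (y−y_i)² + z² = d_i² (stations at z=0).
Subtracting the A sphere from B and C: z² cancels, leaving linear equations in x and y:
-53.2 x + 209.0 y = 19101.76
45.8 x + 113.4 y = 6318.22
Solving: x ≈ -54.190, y ≈ 77.602 km (keep extra digits for the depth step; rounded: -54.2, 77.6).
Then from the A sphere: z² = 168.17² − (x + 28.1)² − (y + 87.3)² with x = -54.190, y = 77.602, so z ≈ 20.194 ≈ 20.2 km.
Check against D (with the unrounded solution): distance 134.71 ≈ 134.71 km. ✓

(-54.2, 77.6, 20.2)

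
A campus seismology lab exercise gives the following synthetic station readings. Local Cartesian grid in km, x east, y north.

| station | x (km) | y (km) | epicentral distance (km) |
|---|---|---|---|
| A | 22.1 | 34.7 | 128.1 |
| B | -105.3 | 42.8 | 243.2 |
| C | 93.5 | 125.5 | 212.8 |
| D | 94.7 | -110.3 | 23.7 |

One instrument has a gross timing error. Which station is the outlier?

A

Solve using three stations at a time. Using B, C, D (subtract circle equations pairwise → linear system) gives (x, y) ≈ (100.2, -87.2).
Distances from that point to each station vs reported:
  A: calculated 144.8 vs reported 128.1 → residual 16.7 km
  B: calculated 243.2 vs reported 243.2 → residual 0.0 km
  C: calculated 212.8 vs reported 212.8 → residual 0.0 km
  D: calculated 23.8 vs reported 23.7 → residual 0.1 km
B, C, D are mutually consistent (residuals ≈ 0); A is off by 16.7 km.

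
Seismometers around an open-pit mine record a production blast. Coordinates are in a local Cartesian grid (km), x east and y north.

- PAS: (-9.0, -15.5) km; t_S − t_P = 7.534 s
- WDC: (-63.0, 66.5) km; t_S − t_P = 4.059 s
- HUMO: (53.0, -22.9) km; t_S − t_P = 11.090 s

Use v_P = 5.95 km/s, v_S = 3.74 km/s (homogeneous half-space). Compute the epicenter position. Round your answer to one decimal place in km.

Distance from S−P lag: d = Δt · v_P v_S / (v_P − v_S) = Δt · (5.95·3.74)/(5.95−3.74) ≈ 10.0692·Δt.
So d_PAS = 75.86, d_WDC = 40.87, d_HUMO = 111.67 km.
Circle about each station: (x + 9.0)² + (y + 15.5)² = 75.86²; (x + 63.0)² + (y − 66.5)² = 40.87²; (x − 53.0)² + (y + 22.9)² = 111.67².
Subtracting the PAS equation from the WDC and HUMO equations removes the quadratic terms:
-108.0 x + 164.0 y = 12154.38
124.0 x − 14.8 y = -3703.29
Solving the 2×2 system: x ≈ -22.8, y ≈ 59.1 km.

-22.8 km east, 59.1 km north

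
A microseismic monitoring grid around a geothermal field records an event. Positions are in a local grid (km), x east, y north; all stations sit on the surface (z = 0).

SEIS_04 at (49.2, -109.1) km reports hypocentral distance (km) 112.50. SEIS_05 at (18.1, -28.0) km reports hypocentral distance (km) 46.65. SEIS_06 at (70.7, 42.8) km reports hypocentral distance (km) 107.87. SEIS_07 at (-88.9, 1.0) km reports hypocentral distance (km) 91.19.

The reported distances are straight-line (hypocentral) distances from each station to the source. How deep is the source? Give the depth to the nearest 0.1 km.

z ≈ 37.5 km

Each station gives a sphere (x−x_i)² + (y−y_i)² + z² = d_i² (stations at z=0).
Subtracting the SEIS_04 sphere from SEIS_05 and SEIS_06: z² cancels, leaving linear equations in x and y:
-62.2 x + 162.2 y = -2731.81
43.0 x + 303.8 y = -6472.81
Solving: x ≈ -8.502, y ≈ -20.103 km (keep extra digits for the depth step; rounded: -8.5, -20.1).
Then from the SEIS_04 sphere: z² = 112.50² − (x − 49.2)² − (y + 109.1)² with x = -8.502, y = -20.103, so z ≈ 37.500 ≈ 37.5 km.
Check against SEIS_07 (with the unrounded solution): distance 91.19 ≈ 91.19 km. ✓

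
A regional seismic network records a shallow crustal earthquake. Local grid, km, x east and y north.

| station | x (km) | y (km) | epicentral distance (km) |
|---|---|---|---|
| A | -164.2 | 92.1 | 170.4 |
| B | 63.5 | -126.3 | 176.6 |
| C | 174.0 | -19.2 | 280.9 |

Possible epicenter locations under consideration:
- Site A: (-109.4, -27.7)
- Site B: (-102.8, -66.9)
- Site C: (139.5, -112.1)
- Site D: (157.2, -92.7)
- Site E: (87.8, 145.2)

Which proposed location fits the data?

Site B

For each candidate, compare |candidate − station| to the reported distance:
Site A: residuals A 38.7, B 22.4, C 2.6 → max 38.7 km
Site B: residuals A 0.0, B 0.0, C 0.0 → max 0.0 km
Site C: residuals A 195.6, B 99.3, C 181.8 → max 195.6 km
Site D: residuals A 200.3, B 77.1, C 205.5 → max 205.5 km
Site E: residuals A 87.1, B 96.0, C 95.3 → max 96.0 km
Only Site B has all residuals ≈ 0.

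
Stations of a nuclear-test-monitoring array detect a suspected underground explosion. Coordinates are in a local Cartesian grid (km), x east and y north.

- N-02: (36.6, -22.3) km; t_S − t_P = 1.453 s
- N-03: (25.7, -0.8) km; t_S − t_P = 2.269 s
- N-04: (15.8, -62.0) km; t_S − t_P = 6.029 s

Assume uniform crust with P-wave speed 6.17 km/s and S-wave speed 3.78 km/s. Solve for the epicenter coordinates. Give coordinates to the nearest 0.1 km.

Distance from S−P lag: d = Δt · v_P v_S / (v_P − v_S) = Δt · (6.17·3.78)/(6.17−3.78) ≈ 9.7584·Δt.
So d_N-02 = 14.18, d_N-03 = 22.14, d_N-04 = 58.83 km.
Circle about each station: (x − 36.6)² + (y + 22.3)² = 14.18²; (x − 25.7)² + (y + 0.8)² = 22.14²; (x − 15.8)² + (y + 62.0)² = 58.83².
Subtracting pairs of circle equations eliminates x²+y² and gives linear equations (the radical axes):
-21.8 x + 43.0 y = -1464.83
-41.6 x − 79.4 y = -1003.11
Solving the 2×2 system: x ≈ 45.3, y ≈ -11.1 km.

45.3 km east, -11.1 km north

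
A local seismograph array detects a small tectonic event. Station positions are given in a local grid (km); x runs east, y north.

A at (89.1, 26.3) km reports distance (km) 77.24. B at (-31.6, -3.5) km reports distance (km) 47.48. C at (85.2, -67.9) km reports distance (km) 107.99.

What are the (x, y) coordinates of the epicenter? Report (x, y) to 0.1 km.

(13.1, 12.5)

Circle about each station: (x − 89.1)² + (y − 26.3)² = 77.24²; (x + 31.6)² + (y + 3.5)² = 47.48²; (x − 85.2)² + (y + 67.9)² = 107.99².
Subtracting the A equation from the B and C equations removes the quadratic terms:
-241.4 x − 59.6 y = -3908.02
-7.8 x − 188.4 y = -2456.87
Solving the 2×2 system: x ≈ 13.1, y ≈ 12.5 km.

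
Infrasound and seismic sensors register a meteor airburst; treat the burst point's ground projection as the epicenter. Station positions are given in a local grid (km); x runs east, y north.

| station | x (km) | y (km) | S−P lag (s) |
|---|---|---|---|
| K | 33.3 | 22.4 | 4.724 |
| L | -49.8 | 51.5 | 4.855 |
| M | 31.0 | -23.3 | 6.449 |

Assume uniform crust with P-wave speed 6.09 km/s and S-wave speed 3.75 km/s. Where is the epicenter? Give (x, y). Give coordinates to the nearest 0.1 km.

Distance from S−P lag: d = Δt · v_P v_S / (v_P − v_S) = Δt · (6.09·3.75)/(6.09−3.75) ≈ 9.7596·Δt.
So d_K = 46.10, d_L = 47.38, d_M = 62.94 km.
Circle about each station: (x − 33.3)² + (y − 22.4)² = 46.10²; (x + 49.8)² + (y − 51.5)² = 47.38²; (x − 31.0)² + (y + 23.3)² = 62.94².
Subtracting pairs of circle equations eliminates x²+y² and gives linear equations (the radical axes):
-166.2 x + 58.2 y = 3401.99
-4.6 x − 91.4 y = -1942.99
Solving the 2×2 system: x ≈ -12.8, y ≈ 21.9 km.
Check against K (with the unrounded x, y): √((x − 33.3)²+(y − 22.4)²) = 46.10 ≈ 46.10 km. ✓

-12.8 km east, 21.9 km north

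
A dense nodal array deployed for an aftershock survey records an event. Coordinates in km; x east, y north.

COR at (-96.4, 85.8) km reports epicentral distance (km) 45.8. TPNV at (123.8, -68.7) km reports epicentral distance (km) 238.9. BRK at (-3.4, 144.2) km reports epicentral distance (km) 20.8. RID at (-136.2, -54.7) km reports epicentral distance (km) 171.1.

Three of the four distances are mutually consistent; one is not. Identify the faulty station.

BRK

Solve using three stations at a time. Using COR, TPNV, RID (subtract circle equations pairwise → linear system) gives (x, y) ≈ (-51.3, 93.8).
Distances from that point to each station vs reported:
  COR: calculated 45.8 vs reported 45.8 → residual 0.0 km
  TPNV: calculated 238.9 vs reported 238.9 → residual 0.0 km
  BRK: calculated 69.5 vs reported 20.8 → residual 48.7 km
  RID: calculated 171.1 vs reported 171.1 → residual 0.0 km
COR, TPNV, RID are mutually consistent (residuals ≈ 0); BRK is off by 48.7 km.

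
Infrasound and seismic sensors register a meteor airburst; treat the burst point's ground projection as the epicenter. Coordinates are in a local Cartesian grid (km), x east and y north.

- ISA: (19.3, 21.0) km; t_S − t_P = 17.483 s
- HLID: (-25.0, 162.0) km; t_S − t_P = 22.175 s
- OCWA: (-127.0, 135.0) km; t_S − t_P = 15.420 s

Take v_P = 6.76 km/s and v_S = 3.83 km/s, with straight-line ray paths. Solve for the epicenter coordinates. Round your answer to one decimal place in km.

Distance from S−P lag: d = Δt · v_P v_S / (v_P − v_S) = Δt · (6.76·3.83)/(6.76−3.83) ≈ 8.8365·Δt.
So d_ISA = 154.49, d_HLID = 195.95, d_OCWA = 136.26 km.
Circle about each station: (x − 19.3)² + (y − 21.0)² = 154.49²; (x + 25.0)² + (y − 162.0)² = 195.95²; (x + 127.0)² + (y − 135.0)² = 136.26².
Subtracting pairs of circle equations eliminates x²+y² and gives linear equations (the radical axes):
-88.6 x + 282.0 y = 11526.27
-292.6 x + 228.0 y = 38840.88
Solving the 2×2 system: x ≈ -133.6, y ≈ -1.1 km.

(-133.6, -1.1)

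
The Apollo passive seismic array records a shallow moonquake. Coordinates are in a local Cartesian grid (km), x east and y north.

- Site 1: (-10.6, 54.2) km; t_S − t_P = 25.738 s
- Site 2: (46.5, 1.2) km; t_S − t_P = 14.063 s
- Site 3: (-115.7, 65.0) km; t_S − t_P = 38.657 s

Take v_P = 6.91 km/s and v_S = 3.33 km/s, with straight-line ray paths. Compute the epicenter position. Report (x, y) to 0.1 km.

Distance from S−P lag: d = Δt · v_P v_S / (v_P − v_S) = Δt · (6.91·3.33)/(6.91−3.33) ≈ 6.4275·Δt.
So d_Site 1 = 165.43, d_Site 2 = 90.39, d_Site 3 = 248.47 km.
Circle about each station: (x + 10.6)² + (y − 54.2)² = 165.43²; (x − 46.5)² + (y − 1.2)² = 90.39²; (x + 115.7)² + (y − 65.0)² = 248.47².
Subtracting the Site 1 equation from the Site 2 and Site 3 equations removes the quadratic terms:
114.2 x − 106.0 y = 18310.42
-210.2 x + 21.6 y = -19808.77
Solving the 2×2 system: x ≈ 86.0, y ≈ -80.1 km.

(86.0, -80.1)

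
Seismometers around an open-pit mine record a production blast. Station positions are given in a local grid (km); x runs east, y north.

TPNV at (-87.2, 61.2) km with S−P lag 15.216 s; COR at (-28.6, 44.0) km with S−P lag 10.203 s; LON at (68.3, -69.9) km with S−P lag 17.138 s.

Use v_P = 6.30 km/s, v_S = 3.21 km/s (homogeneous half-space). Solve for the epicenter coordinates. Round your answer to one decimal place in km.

(-33.4, -22.6)

Distance from S−P lag: d = Δt · v_P v_S / (v_P − v_S) = Δt · (6.30·3.21)/(6.30−3.21) ≈ 6.5447·Δt.
So d_TPNV = 99.58, d_COR = 66.78, d_LON = 112.16 km.
Circle about each station: (x + 87.2)² + (y − 61.2)² = 99.58²; (x + 28.6)² + (y − 44.0)² = 66.78²; (x − 68.3)² + (y + 69.9)² = 112.16².
Subtracting the TPNV equation from the COR and LON equations removes the quadratic terms:
117.2 x − 34.4 y = -3138.71
311.0 x − 262.2 y = -4462.07
Solving the 2×2 system: x ≈ -33.4, y ≈ -22.6 km.
Check against TPNV (with the unrounded x, y): √((x + 87.2)²+(y − 61.2)²) = 99.59 ≈ 99.58 km. ✓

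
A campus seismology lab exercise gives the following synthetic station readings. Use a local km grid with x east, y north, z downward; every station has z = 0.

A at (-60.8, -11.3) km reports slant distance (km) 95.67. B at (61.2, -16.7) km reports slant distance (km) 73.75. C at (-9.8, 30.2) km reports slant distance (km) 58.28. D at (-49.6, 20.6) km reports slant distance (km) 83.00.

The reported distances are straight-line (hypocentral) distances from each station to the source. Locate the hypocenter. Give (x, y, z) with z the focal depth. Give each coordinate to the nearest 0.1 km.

x ≈ 16.7 km, y ≈ 14.9 km, depth ≈ 49.6 km

Each station gives a sphere (x−x_i)² + (y−y_i)² + z² = d_i² (stations at z=0).
Subtracting the A sphere from B and C: z² cancels, leaving linear equations in x and y:
244.0 x − 10.8 y = 3913.69
102.0 x + 83.0 y = 2939.94
Solving: x ≈ 16.699, y ≈ 14.899 km (keep extra digits for the depth step; rounded: 16.7, 14.9).
Then from the A sphere: z² = 95.67² − (x + 60.8)² − (y + 11.3)² with x = 16.699, y = 14.899, so z ≈ 49.601 ≈ 49.6 km.
Check against D (with the unrounded solution): distance 83.00 ≈ 83.00 km. ✓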